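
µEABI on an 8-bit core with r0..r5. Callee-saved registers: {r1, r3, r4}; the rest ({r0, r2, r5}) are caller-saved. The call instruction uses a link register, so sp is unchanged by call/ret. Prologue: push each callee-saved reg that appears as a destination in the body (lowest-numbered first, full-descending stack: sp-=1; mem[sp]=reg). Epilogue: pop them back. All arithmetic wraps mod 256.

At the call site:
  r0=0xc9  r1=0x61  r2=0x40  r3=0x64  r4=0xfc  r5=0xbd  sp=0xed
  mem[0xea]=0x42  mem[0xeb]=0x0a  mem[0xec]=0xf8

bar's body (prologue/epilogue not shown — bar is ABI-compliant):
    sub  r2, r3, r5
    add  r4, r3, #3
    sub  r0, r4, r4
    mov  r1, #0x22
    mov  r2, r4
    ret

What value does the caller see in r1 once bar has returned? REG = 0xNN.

prologue: push r1 → mem[0xec]=0x61, sp=0xec
prologue: push r4 → mem[0xeb]=0xfc, sp=0xeb
body[0] sub  r2, r3, r5 → r2=0xa7
body[1] add  r4, r3, #3 → r4=0x67
body[2] sub  r0, r4, r4 → r0=0x00
body[3] mov  r1, #0x22 → r1=0x22
body[4] mov  r2, r4 → r2=0x67
epilogue: pop r4=0xfc, sp=0xec
epilogue: pop r1=0x61, sp=0xed
r1 is callee-saved → restored

REG = 0x61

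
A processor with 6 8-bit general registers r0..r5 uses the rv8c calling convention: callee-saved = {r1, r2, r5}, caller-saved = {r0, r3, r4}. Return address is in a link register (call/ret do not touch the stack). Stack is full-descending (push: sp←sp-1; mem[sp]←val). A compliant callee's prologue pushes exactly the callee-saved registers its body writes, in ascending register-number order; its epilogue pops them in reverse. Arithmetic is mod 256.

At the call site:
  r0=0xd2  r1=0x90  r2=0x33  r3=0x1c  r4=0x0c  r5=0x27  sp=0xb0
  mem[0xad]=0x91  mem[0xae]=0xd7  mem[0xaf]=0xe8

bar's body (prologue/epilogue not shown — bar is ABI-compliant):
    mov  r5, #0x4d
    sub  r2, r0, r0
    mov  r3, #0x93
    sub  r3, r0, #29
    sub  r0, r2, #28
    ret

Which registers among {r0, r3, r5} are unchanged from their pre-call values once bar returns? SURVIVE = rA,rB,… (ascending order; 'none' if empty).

SURVIVE = r5

prologue: push r2 -> mem[0xaf]=0x33, sp=0xaf
prologue: push r5 -> mem[0xae]=0x27, sp=0xae
body[0] mov  r5, #0x4d -> r5=0x4d
body[1] sub  r2, r0, r0 -> r2=0x00
body[2] mov  r3, #0x93 -> r3=0x93
body[3] sub  r3, r0, #29 -> r3=0xb5
body[4] sub  r0, r2, #28 -> r0=0xe4
epilogue: pop r5=0x27, sp=0xaf
epilogue: pop r2=0x33, sp=0xb0
r0: caller-saved, written=True
r3: caller-saved, written=True
r5: callee-saved, written=True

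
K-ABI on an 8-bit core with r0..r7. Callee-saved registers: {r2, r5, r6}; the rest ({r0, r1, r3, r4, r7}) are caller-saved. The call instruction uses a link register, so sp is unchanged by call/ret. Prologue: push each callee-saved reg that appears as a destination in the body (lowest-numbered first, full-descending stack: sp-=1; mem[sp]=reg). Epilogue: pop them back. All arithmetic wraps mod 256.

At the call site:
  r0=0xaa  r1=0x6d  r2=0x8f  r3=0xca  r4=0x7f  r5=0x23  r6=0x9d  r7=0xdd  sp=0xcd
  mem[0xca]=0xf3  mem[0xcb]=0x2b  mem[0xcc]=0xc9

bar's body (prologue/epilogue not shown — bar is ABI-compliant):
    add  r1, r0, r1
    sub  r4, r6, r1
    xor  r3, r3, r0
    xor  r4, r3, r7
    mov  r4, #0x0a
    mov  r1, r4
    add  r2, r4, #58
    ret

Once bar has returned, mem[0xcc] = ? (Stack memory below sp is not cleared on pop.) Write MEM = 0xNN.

prologue: push r2 → mem[0xcc]=0x8f, sp=0xcc
body[0] add  r1, r0, r1 → r1=0x17
body[1] sub  r4, r6, r1 → r4=0x86
body[2] xor  r3, r3, r0 → r3=0x60
body[3] xor  r4, r3, r7 → r4=0xbd
body[4] mov  r4, #0x0a → r4=0x0a
body[5] mov  r1, r4 → r1=0x0a
body[6] add  r2, r4, #58 → r2=0x44
epilogue: pop r2=0x8f, sp=0xcd
prologue pushed ['r2'] at ['0xcc']

MEM = 0x8f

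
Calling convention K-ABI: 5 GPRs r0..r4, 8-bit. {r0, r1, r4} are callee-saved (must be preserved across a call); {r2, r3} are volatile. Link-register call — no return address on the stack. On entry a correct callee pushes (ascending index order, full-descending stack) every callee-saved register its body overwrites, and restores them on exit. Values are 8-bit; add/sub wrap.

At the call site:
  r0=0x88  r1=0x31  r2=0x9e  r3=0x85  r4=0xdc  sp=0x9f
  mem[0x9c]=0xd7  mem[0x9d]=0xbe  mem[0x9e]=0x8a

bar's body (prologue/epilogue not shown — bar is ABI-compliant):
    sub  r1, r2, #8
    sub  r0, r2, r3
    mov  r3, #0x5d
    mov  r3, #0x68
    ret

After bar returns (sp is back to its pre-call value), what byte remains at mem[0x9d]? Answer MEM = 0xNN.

MEM = 0x31

prologue: push r0 -> mem[0x9e]=0x88, sp=0x9e
prologue: push r1 -> mem[0x9d]=0x31, sp=0x9d
body[0] sub  r1, r2, #8 -> r1=0x96
body[1] sub  r0, r2, r3 -> r0=0x19
body[2] mov  r3, #0x5d -> r3=0x5d
body[3] mov  r3, #0x68 -> r3=0x68
epilogue: pop r1=0x31, sp=0x9e
epilogue: pop r0=0x88, sp=0x9f
prologue pushed ['r0', 'r1'] at ['0x9e', '0x9d']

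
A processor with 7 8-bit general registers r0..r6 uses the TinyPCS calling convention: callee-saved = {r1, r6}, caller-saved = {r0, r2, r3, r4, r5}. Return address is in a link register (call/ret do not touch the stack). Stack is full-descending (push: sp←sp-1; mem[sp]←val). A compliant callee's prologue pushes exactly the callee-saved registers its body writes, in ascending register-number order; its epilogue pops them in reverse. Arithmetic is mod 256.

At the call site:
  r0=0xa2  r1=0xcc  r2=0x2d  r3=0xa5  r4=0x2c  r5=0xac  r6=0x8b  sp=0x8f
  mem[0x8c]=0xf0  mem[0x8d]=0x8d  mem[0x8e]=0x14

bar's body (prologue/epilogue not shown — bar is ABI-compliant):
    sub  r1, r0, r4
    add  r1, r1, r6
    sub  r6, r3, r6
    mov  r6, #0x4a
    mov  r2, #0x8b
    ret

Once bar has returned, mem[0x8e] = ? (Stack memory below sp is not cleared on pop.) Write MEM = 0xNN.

MEM = 0xcc

prologue: push r1 -> mem[0x8e]=0xcc, sp=0x8e
prologue: push r6 -> mem[0x8d]=0x8b, sp=0x8d
body[0] sub  r1, r0, r4 -> r1=0x76
body[1] add  r1, r1, r6 -> r1=0x01
body[2] sub  r6, r3, r6 -> r6=0x1a
body[3] mov  r6, #0x4a -> r6=0x4a
body[4] mov  r2, #0x8b -> r2=0x8b
epilogue: pop r6=0x8b, sp=0x8e
epilogue: pop r1=0xcc, sp=0x8f
prologue pushed ['r1', 'r6'] at ['0x8e', '0x8d']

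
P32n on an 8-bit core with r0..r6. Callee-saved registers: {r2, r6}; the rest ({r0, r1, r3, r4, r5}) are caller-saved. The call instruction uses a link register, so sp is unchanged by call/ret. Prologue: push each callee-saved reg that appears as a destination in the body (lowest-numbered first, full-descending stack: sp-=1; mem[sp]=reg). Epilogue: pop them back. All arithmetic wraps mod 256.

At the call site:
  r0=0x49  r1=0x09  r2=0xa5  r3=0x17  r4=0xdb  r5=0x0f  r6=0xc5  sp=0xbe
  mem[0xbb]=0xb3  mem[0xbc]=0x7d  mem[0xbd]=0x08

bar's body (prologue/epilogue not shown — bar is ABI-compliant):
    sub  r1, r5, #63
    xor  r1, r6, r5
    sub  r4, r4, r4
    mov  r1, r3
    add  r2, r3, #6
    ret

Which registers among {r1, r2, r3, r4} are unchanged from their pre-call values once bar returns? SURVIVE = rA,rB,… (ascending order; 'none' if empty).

prologue: push r2 -> mem[0xbd]=0xa5, sp=0xbd
body[0] sub  r1, r5, #63 -> r1=0xd0
body[1] xor  r1, r6, r5 -> r1=0xca
body[2] sub  r4, r4, r4 -> r4=0x00
body[3] mov  r1, r3 -> r1=0x17
body[4] add  r2, r3, #6 -> r2=0x1d
epilogue: pop r2=0xa5, sp=0xbe
r1: caller-saved, written=True
r2: callee-saved, written=True
r3: caller-saved, written=False
r4: caller-saved, written=True

SURVIVE = r2,r3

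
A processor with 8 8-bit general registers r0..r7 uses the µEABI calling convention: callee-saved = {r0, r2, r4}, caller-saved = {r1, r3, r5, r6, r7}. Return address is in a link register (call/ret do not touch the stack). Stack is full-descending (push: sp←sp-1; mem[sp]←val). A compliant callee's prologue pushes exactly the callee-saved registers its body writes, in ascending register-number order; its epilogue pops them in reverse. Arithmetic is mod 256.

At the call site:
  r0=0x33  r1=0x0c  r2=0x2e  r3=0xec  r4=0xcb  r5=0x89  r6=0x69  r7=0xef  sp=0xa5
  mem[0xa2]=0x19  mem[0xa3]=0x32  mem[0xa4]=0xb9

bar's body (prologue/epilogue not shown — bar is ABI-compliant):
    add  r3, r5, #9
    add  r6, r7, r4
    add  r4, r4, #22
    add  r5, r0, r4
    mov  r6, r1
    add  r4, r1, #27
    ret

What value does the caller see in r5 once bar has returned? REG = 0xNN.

REG = 0x14

prologue: push r4 -> mem[0xa4]=0xcb, sp=0xa4
body[0] add  r3, r5, #9 -> r3=0x92
body[1] add  r6, r7, r4 -> r6=0xba
body[2] add  r4, r4, #22 -> r4=0xe1
body[3] add  r5, r0, r4 -> r5=0x14
body[4] mov  r6, r1 -> r6=0x0c
body[5] add  r4, r1, #27 -> r4=0x27
epilogue: pop r4=0xcb, sp=0xa5
r5 is caller-saved -> body value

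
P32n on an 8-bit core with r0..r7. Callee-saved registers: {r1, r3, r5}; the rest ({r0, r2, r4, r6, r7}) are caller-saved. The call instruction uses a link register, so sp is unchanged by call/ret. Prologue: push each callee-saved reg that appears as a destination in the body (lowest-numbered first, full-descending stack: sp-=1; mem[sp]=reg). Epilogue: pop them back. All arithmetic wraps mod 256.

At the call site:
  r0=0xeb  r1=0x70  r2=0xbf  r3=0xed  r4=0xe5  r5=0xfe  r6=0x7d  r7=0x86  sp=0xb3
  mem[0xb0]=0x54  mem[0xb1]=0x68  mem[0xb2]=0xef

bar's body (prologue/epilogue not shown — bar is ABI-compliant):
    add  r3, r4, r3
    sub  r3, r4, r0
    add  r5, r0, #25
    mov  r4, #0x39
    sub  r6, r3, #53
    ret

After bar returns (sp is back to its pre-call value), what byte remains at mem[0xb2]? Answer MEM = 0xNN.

prologue: push r3 → mem[0xb2]=0xed, sp=0xb2
prologue: push r5 → mem[0xb1]=0xfe, sp=0xb1
body[0] add  r3, r4, r3 → r3=0xd2
body[1] sub  r3, r4, r0 → r3=0xfa
body[2] add  r5, r0, #25 → r5=0x04
body[3] mov  r4, #0x39 → r4=0x39
body[4] sub  r6, r3, #53 → r6=0xc5
epilogue: pop r5=0xfe, sp=0xb2
epilogue: pop r3=0xed, sp=0xb3
prologue pushed ['r3', 'r5'] at ['0xb2', '0xb1']

MEM = 0xed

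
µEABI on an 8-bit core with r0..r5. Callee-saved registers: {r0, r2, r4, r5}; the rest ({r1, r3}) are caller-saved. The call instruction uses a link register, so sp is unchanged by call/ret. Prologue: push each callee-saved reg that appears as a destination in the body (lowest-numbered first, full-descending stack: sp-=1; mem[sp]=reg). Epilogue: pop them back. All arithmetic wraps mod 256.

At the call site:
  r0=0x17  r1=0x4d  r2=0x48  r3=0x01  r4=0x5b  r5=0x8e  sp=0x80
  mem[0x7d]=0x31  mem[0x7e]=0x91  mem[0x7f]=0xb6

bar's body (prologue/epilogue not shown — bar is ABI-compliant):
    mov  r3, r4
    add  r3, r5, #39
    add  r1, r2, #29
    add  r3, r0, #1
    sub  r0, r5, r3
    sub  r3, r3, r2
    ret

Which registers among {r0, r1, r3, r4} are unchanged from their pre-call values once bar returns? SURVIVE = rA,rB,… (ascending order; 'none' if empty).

SURVIVE = r0,r4

prologue: push r0 -> mem[0x7f]=0x17, sp=0x7f
body[0] mov  r3, r4 -> r3=0x5b
body[1] add  r3, r5, #39 -> r3=0xb5
body[2] add  r1, r2, #29 -> r1=0x65
body[3] add  r3, r0, #1 -> r3=0x18
body[4] sub  r0, r5, r3 -> r0=0x76
body[5] sub  r3, r3, r2 -> r3=0xd0
epilogue: pop r0=0x17, sp=0x80
r0: callee-saved, written=True
r1: caller-saved, written=True
r3: caller-saved, written=True
r4: callee-saved, written=False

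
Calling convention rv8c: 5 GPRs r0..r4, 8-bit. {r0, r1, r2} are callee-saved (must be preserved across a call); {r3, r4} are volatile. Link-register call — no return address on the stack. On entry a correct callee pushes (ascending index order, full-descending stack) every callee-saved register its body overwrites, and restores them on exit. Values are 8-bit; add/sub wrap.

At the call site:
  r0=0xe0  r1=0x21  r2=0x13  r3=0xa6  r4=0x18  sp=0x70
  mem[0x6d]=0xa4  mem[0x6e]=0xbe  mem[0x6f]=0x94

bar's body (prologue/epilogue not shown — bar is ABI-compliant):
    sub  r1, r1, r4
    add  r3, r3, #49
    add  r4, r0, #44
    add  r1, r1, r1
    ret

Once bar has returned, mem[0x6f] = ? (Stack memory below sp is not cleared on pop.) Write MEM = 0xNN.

prologue: push r1 -> mem[0x6f]=0x21, sp=0x6f
body[0] sub  r1, r1, r4 -> r1=0x09
body[1] add  r3, r3, #49 -> r3=0xd7
body[2] add  r4, r0, #44 -> r4=0x0c
body[3] add  r1, r1, r1 -> r1=0x12
epilogue: pop r1=0x21, sp=0x70
prologue pushed ['r1'] at ['0x6f']

MEM = 0x21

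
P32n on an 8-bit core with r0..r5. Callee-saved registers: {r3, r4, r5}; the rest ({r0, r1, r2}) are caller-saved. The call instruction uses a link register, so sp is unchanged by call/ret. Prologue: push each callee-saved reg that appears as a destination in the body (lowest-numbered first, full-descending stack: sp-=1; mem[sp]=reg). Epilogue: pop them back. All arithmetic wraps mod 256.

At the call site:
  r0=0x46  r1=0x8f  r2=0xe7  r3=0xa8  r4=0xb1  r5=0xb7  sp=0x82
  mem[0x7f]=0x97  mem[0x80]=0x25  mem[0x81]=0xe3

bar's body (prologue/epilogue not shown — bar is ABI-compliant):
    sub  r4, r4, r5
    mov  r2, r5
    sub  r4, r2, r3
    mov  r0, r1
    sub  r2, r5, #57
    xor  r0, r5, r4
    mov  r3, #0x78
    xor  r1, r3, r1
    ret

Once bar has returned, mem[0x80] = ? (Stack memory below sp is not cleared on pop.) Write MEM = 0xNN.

prologue: push r3 -> mem[0x81]=0xa8, sp=0x81
prologue: push r4 -> mem[0x80]=0xb1, sp=0x80
body[0] sub  r4, r4, r5 -> r4=0xfa
body[1] mov  r2, r5 -> r2=0xb7
body[2] sub  r4, r2, r3 -> r4=0x0f
body[3] mov  r0, r1 -> r0=0x8f
body[4] sub  r2, r5, #57 -> r2=0x7e
body[5] xor  r0, r5, r4 -> r0=0xb8
body[6] mov  r3, #0x78 -> r3=0x78
body[7] xor  r1, r3, r1 -> r1=0xf7
epilogue: pop r4=0xb1, sp=0x81
epilogue: pop r3=0xa8, sp=0x82
prologue pushed ['r3', 'r4'] at ['0x81', '0x80']

MEM = 0xb1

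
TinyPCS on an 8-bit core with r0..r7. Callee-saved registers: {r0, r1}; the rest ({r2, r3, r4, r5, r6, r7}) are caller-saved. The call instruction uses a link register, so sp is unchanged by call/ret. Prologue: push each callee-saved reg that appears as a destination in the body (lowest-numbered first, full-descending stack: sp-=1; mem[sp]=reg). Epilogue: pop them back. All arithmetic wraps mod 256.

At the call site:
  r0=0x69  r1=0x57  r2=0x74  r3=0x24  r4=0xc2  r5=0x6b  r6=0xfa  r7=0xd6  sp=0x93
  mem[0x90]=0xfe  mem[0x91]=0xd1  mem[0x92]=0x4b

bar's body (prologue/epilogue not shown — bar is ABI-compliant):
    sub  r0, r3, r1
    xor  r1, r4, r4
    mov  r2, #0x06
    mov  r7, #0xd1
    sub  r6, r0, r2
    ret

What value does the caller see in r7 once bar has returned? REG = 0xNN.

REG = 0xd1

prologue: push r0 -> mem[0x92]=0x69, sp=0x92
prologue: push r1 -> mem[0x91]=0x57, sp=0x91
body[0] sub  r0, r3, r1 -> r0=0xcd
body[1] xor  r1, r4, r4 -> r1=0x00
body[2] mov  r2, #0x06 -> r2=0x06
body[3] mov  r7, #0xd1 -> r7=0xd1
body[4] sub  r6, r0, r2 -> r6=0xc7
epilogue: pop r1=0x57, sp=0x92
epilogue: pop r0=0x69, sp=0x93
r7 is caller-saved -> body value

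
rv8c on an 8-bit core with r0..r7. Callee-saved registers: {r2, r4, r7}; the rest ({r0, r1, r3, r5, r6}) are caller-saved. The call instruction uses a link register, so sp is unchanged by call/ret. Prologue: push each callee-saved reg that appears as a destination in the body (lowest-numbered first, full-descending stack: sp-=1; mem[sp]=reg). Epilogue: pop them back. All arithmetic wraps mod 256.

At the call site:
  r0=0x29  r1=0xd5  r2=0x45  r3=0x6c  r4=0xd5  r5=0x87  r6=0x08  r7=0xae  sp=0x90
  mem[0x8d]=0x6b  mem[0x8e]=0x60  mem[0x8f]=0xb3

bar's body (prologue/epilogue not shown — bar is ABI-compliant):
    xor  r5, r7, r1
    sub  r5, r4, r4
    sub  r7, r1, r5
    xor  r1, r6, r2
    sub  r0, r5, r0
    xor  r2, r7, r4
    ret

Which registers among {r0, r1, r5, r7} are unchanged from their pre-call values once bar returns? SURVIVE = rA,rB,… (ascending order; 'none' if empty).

SURVIVE = r7

prologue: push r2 → mem[0x8f]=0x45, sp=0x8f
prologue: push r7 → mem[0x8e]=0xae, sp=0x8e
body[0] xor  r5, r7, r1 → r5=0x7b
body[1] sub  r5, r4, r4 → r5=0x00
body[2] sub  r7, r1, r5 → r7=0xd5
body[3] xor  r1, r6, r2 → r1=0x4d
body[4] sub  r0, r5, r0 → r0=0xd7
body[5] xor  r2, r7, r4 → r2=0x00
epilogue: pop r7=0xae, sp=0x8f
epilogue: pop r2=0x45, sp=0x90
r0: caller-saved, written=True
r1: caller-saved, written=True
r5: caller-saved, written=True
r7: callee-saved, written=True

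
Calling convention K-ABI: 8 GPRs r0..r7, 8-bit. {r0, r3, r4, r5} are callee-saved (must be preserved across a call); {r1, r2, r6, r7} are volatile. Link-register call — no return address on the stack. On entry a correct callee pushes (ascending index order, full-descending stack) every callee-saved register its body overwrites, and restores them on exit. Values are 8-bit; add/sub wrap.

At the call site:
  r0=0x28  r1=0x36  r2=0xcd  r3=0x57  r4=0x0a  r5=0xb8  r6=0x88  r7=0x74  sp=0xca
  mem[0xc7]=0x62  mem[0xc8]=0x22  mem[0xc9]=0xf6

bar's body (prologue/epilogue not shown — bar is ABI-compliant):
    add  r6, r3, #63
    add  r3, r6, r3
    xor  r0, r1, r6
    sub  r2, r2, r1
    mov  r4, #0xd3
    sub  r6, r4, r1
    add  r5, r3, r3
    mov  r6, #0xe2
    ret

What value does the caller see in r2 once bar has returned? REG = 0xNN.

REG = 0x97

prologue: push r0 -> mem[0xc9]=0x28, sp=0xc9
prologue: push r3 -> mem[0xc8]=0x57, sp=0xc8
prologue: push r4 -> mem[0xc7]=0x0a, sp=0xc7
prologue: push r5 -> mem[0xc6]=0xb8, sp=0xc6
body[0] add  r6, r3, #63 -> r6=0x96
body[1] add  r3, r6, r3 -> r3=0xed
body[2] xor  r0, r1, r6 -> r0=0xa0
body[3] sub  r2, r2, r1 -> r2=0x97
body[4] mov  r4, #0xd3 -> r4=0xd3
body[5] sub  r6, r4, r1 -> r6=0x9d
body[6] add  r5, r3, r3 -> r5=0xda
body[7] mov  r6, #0xe2 -> r6=0xe2
epilogue: pop r5=0xb8, sp=0xc7
epilogue: pop r4=0x0a, sp=0xc8
epilogue: pop r3=0x57, sp=0xc9
epilogue: pop r0=0x28, sp=0xca
r2 is caller-saved -> body value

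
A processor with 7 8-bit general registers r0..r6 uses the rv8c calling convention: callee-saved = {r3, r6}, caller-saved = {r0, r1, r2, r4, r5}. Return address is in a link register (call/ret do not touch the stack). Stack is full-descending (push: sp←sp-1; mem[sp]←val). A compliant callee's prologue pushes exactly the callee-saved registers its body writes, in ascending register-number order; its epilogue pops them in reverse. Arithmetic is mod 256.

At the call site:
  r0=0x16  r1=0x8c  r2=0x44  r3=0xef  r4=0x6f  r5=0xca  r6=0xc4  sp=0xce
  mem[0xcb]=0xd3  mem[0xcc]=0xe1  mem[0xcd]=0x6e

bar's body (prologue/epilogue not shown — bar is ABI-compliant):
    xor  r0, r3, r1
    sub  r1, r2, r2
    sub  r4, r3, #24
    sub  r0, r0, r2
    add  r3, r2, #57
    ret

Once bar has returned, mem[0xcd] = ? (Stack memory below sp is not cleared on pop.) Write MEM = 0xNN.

prologue: push r3 → mem[0xcd]=0xef, sp=0xcd
body[0] xor  r0, r3, r1 → r0=0x63
body[1] sub  r1, r2, r2 → r1=0x00
body[2] sub  r4, r3, #24 → r4=0xd7
body[3] sub  r0, r0, r2 → r0=0x1f
body[4] add  r3, r2, #57 → r3=0x7d
epilogue: pop r3=0xef, sp=0xce
prologue pushed ['r3'] at ['0xcd']

MEM = 0xef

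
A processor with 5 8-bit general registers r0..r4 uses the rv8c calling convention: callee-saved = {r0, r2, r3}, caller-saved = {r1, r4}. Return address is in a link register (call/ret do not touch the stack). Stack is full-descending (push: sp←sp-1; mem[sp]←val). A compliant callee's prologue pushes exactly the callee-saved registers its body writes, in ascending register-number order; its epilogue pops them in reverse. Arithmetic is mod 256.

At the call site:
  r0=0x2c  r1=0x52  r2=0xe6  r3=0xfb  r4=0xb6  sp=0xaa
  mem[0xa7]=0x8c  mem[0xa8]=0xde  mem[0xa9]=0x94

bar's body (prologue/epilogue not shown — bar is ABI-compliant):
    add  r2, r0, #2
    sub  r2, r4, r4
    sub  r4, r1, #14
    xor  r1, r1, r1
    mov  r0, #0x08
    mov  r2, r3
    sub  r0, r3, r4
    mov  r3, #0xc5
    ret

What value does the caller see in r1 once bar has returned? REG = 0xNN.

REG = 0x00

prologue: push r0 -> mem[0xa9]=0x2c, sp=0xa9
prologue: push r2 -> mem[0xa8]=0xe6, sp=0xa8
prologue: push r3 -> mem[0xa7]=0xfb, sp=0xa7
body[0] add  r2, r0, #2 -> r2=0x2e
body[1] sub  r2, r4, r4 -> r2=0x00
body[2] sub  r4, r1, #14 -> r4=0x44
body[3] xor  r1, r1, r1 -> r1=0x00
body[4] mov  r0, #0x08 -> r0=0x08
body[5] mov  r2, r3 -> r2=0xfb
body[6] sub  r0, r3, r4 -> r0=0xb7
body[7] mov  r3, #0xc5 -> r3=0xc5
epilogue: pop r3=0xfb, sp=0xa8
epilogue: pop r2=0xe6, sp=0xa9
epilogue: pop r0=0x2c, sp=0xaa
r1 is caller-saved -> body value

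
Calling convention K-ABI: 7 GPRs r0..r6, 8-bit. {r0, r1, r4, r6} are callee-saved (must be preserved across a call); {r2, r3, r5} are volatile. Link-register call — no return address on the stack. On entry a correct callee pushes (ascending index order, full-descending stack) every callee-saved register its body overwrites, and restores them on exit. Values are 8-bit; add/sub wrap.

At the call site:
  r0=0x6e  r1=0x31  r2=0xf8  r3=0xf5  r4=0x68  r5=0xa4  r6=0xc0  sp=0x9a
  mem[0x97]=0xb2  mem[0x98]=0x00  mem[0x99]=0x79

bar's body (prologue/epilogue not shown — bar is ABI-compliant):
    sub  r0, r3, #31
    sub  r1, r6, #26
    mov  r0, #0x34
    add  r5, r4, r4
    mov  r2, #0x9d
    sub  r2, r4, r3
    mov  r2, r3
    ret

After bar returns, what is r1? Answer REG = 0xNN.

REG = 0x31

prologue: push r0 → mem[0x99]=0x6e, sp=0x99
prologue: push r1 → mem[0x98]=0x31, sp=0x98
body[0] sub  r0, r3, #31 → r0=0xd6
body[1] sub  r1, r6, #26 → r1=0xa6
body[2] mov  r0, #0x34 → r0=0x34
body[3] add  r5, r4, r4 → r5=0xd0
body[4] mov  r2, #0x9d → r2=0x9d
body[5] sub  r2, r4, r3 → r2=0x73
body[6] mov  r2, r3 → r2=0xf5
epilogue: pop r1=0x31, sp=0x99
epilogue: pop r0=0x6e, sp=0x9a
r1 is callee-saved → restored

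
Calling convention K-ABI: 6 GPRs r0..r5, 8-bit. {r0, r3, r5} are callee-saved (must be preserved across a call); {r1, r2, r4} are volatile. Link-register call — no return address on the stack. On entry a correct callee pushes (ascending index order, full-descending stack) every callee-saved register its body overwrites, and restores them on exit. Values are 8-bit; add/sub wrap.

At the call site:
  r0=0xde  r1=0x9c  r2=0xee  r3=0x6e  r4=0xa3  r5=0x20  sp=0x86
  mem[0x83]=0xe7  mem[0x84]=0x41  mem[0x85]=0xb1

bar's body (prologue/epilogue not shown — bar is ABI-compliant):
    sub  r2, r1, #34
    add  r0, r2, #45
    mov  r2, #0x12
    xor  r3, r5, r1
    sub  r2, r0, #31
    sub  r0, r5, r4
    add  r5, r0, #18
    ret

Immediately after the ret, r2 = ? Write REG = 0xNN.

prologue: push r0 -> mem[0x85]=0xde, sp=0x85
prologue: push r3 -> mem[0x84]=0x6e, sp=0x84
prologue: push r5 -> mem[0x83]=0x20, sp=0x83
body[0] sub  r2, r1, #34 -> r2=0x7a
body[1] add  r0, r2, #45 -> r0=0xa7
body[2] mov  r2, #0x12 -> r2=0x12
body[3] xor  r3, r5, r1 -> r3=0xbc
body[4] sub  r2, r0, #31 -> r2=0x88
body[5] sub  r0, r5, r4 -> r0=0x7d
body[6] add  r5, r0, #18 -> r5=0x8f
epilogue: pop r5=0x20, sp=0x84
epilogue: pop r3=0x6e, sp=0x85
epilogue: pop r0=0xde, sp=0x86
r2 is caller-saved -> body value

REG = 0x88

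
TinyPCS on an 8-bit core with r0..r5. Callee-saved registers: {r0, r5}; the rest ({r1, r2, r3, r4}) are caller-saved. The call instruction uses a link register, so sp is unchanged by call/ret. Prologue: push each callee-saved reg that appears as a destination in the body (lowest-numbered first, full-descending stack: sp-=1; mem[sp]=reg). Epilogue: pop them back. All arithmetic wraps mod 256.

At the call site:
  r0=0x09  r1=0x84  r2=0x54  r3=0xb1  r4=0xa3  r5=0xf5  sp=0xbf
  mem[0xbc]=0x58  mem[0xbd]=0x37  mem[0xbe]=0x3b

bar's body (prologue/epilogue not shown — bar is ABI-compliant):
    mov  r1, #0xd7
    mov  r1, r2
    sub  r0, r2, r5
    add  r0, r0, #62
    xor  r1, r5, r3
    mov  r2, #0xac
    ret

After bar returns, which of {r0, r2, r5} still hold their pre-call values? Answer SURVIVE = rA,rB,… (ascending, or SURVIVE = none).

SURVIVE = r0,r5

prologue: push r0 -> mem[0xbe]=0x09, sp=0xbe
body[0] mov  r1, #0xd7 -> r1=0xd7
body[1] mov  r1, r2 -> r1=0x54
body[2] sub  r0, r2, r5 -> r0=0x5f
body[3] add  r0, r0, #62 -> r0=0x9d
body[4] xor  r1, r5, r3 -> r1=0x44
body[5] mov  r2, #0xac -> r2=0xac
epilogue: pop r0=0x09, sp=0xbf
r0: callee-saved, written=True
r2: caller-saved, written=True
r5: callee-saved, written=False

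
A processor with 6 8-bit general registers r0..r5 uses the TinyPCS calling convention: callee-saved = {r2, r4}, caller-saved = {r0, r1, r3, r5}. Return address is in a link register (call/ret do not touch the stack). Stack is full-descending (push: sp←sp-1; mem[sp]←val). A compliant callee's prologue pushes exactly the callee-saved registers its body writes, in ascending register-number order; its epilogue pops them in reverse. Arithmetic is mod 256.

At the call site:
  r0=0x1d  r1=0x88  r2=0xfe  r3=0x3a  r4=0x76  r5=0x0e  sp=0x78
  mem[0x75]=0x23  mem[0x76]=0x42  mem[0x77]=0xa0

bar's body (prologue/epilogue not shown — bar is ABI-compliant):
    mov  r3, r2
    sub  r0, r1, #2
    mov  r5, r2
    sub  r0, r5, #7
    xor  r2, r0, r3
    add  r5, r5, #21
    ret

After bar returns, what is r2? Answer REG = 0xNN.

REG = 0xfe

prologue: push r2 → mem[0x77]=0xfe, sp=0x77
body[0] mov  r3, r2 → r3=0xfe
body[1] sub  r0, r1, #2 → r0=0x86
body[2] mov  r5, r2 → r5=0xfe
body[3] sub  r0, r5, #7 → r0=0xf7
body[4] xor  r2, r0, r3 → r2=0x09
body[5] add  r5, r5, #21 → r5=0x13
epilogue: pop r2=0xfe, sp=0x78
r2 is callee-saved → restored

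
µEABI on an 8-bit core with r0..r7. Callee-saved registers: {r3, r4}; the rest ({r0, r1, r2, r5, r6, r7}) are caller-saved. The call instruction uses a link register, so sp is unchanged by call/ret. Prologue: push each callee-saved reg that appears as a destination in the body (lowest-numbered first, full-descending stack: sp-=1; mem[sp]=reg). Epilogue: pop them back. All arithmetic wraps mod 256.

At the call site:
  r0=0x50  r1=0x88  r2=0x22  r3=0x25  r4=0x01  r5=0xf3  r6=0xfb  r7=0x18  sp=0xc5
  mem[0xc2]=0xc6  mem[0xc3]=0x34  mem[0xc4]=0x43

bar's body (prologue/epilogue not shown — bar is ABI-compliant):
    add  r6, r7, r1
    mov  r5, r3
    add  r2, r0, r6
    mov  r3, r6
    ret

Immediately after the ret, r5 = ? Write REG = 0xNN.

prologue: push r3 → mem[0xc4]=0x25, sp=0xc4
body[0] add  r6, r7, r1 → r6=0xa0
body[1] mov  r5, r3 → r5=0x25
body[2] add  r2, r0, r6 → r2=0xf0
body[3] mov  r3, r6 → r3=0xa0
epilogue: pop r3=0x25, sp=0xc5
r5 is caller-saved → body value

REG = 0x25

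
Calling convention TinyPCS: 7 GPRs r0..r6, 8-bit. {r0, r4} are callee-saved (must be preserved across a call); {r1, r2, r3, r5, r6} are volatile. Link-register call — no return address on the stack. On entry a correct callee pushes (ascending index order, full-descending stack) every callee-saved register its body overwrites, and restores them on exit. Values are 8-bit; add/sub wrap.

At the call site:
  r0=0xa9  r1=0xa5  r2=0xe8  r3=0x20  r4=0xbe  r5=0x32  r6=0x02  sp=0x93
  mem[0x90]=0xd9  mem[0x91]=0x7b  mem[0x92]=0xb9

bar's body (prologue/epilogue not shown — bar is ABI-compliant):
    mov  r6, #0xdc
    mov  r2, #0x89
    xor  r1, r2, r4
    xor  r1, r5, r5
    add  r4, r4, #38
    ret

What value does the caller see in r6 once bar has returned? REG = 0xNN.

prologue: push r4 → mem[0x92]=0xbe, sp=0x92
body[0] mov  r6, #0xdc → r6=0xdc
body[1] mov  r2, #0x89 → r2=0x89
body[2] xor  r1, r2, r4 → r1=0x37
body[3] xor  r1, r5, r5 → r1=0x00
body[4] add  r4, r4, #38 → r4=0xe4
epilogue: pop r4=0xbe, sp=0x93
r6 is caller-saved → body value

REG = 0xdc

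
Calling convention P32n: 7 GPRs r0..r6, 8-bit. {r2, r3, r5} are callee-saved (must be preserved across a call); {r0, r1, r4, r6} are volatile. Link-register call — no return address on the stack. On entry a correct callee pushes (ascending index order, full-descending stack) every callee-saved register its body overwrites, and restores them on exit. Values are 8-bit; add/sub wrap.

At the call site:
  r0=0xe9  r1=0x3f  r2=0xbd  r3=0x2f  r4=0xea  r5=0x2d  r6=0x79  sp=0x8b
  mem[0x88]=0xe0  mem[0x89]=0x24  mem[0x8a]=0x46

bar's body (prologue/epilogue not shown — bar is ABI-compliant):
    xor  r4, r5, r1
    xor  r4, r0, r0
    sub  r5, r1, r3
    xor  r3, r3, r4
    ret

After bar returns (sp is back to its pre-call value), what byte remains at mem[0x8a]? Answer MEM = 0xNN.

prologue: push r3 → mem[0x8a]=0x2f, sp=0x8a
prologue: push r5 → mem[0x89]=0x2d, sp=0x89
body[0] xor  r4, r5, r1 → r4=0x12
body[1] xor  r4, r0, r0 → r4=0x00
body[2] sub  r5, r1, r3 → r5=0x10
body[3] xor  r3, r3, r4 → r3=0x2f
epilogue: pop r5=0x2d, sp=0x8a
epilogue: pop r3=0x2f, sp=0x8b
prologue pushed ['r3', 'r5'] at ['0x8a', '0x89']

MEM = 0x2f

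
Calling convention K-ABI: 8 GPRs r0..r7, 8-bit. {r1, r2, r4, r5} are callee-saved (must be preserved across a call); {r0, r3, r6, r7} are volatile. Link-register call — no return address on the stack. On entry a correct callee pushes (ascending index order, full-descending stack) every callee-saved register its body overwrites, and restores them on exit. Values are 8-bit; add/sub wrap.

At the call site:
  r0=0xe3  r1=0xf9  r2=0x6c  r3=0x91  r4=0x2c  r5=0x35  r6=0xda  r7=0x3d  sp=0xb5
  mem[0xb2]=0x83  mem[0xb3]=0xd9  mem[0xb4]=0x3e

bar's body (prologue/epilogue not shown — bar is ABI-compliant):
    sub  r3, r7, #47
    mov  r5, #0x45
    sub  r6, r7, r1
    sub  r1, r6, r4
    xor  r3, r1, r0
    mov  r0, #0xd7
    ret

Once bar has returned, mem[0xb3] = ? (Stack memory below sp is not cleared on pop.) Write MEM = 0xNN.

prologue: push r1 → mem[0xb4]=0xf9, sp=0xb4
prologue: push r5 → mem[0xb3]=0x35, sp=0xb3
body[0] sub  r3, r7, #47 → r3=0x0e
body[1] mov  r5, #0x45 → r5=0x45
body[2] sub  r6, r7, r1 → r6=0x44
body[3] sub  r1, r6, r4 → r1=0x18
body[4] xor  r3, r1, r0 → r3=0xfb
body[5] mov  r0, #0xd7 → r0=0xd7
epilogue: pop r5=0x35, sp=0xb4
epilogue: pop r1=0xf9, sp=0xb5
prologue pushed ['r1', 'r5'] at ['0xb4', '0xb3']

MEM = 0x35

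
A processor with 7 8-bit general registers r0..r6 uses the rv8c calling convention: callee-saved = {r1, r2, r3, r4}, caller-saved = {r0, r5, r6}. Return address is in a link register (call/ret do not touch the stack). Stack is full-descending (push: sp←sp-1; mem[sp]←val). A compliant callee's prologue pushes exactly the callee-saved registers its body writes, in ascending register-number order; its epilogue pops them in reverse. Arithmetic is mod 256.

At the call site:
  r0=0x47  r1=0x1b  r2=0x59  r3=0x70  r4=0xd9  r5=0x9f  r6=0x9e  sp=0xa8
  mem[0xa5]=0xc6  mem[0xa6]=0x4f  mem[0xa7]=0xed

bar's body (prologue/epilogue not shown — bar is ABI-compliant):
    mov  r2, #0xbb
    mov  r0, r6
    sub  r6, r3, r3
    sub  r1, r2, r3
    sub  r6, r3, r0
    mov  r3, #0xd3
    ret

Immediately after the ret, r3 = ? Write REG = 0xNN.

prologue: push r1 -> mem[0xa7]=0x1b, sp=0xa7
prologue: push r2 -> mem[0xa6]=0x59, sp=0xa6
prologue: push r3 -> mem[0xa5]=0x70, sp=0xa5
body[0] mov  r2, #0xbb -> r2=0xbb
body[1] mov  r0, r6 -> r0=0x9e
body[2] sub  r6, r3, r3 -> r6=0x00
body[3] sub  r1, r2, r3 -> r1=0x4b
body[4] sub  r6, r3, r0 -> r6=0xd2
body[5] mov  r3, #0xd3 -> r3=0xd3
epilogue: pop r3=0x70, sp=0xa6
epilogue: pop r2=0x59, sp=0xa7
epilogue: pop r1=0x1b, sp=0xa8
r3 is callee-saved -> restored

REG = 0x70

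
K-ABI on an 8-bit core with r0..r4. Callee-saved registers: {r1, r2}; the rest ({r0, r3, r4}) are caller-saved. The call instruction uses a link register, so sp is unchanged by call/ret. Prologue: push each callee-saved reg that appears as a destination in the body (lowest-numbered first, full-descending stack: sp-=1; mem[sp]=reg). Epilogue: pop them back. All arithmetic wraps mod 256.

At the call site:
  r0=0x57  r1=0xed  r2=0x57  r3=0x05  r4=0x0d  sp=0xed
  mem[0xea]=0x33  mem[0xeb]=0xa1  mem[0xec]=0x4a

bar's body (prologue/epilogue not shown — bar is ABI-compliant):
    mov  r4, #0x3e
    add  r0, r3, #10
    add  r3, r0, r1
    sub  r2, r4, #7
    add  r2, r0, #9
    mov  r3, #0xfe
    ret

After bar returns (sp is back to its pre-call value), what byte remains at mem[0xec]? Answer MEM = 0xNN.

prologue: push r2 → mem[0xec]=0x57, sp=0xec
body[0] mov  r4, #0x3e → r4=0x3e
body[1] add  r0, r3, #10 → r0=0x0f
body[2] add  r3, r0, r1 → r3=0xfc
body[3] sub  r2, r4, #7 → r2=0x37
body[4] add  r2, r0, #9 → r2=0x18
body[5] mov  r3, #0xfe → r3=0xfe
epilogue: pop r2=0x57, sp=0xed
prologue pushed ['r2'] at ['0xec']

MEM = 0x57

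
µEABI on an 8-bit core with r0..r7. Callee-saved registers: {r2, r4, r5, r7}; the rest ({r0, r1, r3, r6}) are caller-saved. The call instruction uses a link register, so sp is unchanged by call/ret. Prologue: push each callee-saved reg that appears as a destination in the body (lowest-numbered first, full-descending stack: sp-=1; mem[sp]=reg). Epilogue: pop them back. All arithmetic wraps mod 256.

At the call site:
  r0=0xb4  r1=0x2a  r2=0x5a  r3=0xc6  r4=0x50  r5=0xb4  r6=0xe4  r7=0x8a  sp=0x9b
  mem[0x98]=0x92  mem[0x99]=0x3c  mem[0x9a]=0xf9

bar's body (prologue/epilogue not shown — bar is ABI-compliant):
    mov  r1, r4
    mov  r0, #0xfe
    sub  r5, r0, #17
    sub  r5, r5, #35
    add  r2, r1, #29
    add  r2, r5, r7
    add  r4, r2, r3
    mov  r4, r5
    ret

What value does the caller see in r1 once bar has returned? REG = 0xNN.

REG = 0x50

prologue: push r2 -> mem[0x9a]=0x5a, sp=0x9a
prologue: push r4 -> mem[0x99]=0x50, sp=0x99
prologue: push r5 -> mem[0x98]=0xb4, sp=0x98
body[0] mov  r1, r4 -> r1=0x50
body[1] mov  r0, #0xfe -> r0=0xfe
body[2] sub  r5, r0, #17 -> r5=0xed
body[3] sub  r5, r5, #35 -> r5=0xca
body[4] add  r2, r1, #29 -> r2=0x6d
body[5] add  r2, r5, r7 -> r2=0x54
body[6] add  r4, r2, r3 -> r4=0x1a
body[7] mov  r4, r5 -> r4=0xca
epilogue: pop r5=0xb4, sp=0x99
epilogue: pop r4=0x50, sp=0x9a
epilogue: pop r2=0x5a, sp=0x9b
r1 is caller-saved -> body value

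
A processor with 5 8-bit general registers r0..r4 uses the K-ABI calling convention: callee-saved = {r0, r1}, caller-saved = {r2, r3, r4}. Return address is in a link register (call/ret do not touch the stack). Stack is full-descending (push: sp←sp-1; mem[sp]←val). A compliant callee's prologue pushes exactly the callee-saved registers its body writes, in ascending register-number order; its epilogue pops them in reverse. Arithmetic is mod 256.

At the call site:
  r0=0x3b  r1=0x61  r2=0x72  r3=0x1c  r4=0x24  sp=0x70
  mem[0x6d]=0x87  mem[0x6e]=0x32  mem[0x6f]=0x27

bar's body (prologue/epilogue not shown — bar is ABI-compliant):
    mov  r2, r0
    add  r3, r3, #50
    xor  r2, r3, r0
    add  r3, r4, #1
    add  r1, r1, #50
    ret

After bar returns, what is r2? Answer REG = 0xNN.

prologue: push r1 -> mem[0x6f]=0x61, sp=0x6f
body[0] mov  r2, r0 -> r2=0x3b
body[1] add  r3, r3, #50 -> r3=0x4e
body[2] xor  r2, r3, r0 -> r2=0x75
body[3] add  r3, r4, #1 -> r3=0x25
body[4] add  r1, r1, #50 -> r1=0x93
epilogue: pop r1=0x61, sp=0x70
r2 is caller-saved -> body value

REG = 0x75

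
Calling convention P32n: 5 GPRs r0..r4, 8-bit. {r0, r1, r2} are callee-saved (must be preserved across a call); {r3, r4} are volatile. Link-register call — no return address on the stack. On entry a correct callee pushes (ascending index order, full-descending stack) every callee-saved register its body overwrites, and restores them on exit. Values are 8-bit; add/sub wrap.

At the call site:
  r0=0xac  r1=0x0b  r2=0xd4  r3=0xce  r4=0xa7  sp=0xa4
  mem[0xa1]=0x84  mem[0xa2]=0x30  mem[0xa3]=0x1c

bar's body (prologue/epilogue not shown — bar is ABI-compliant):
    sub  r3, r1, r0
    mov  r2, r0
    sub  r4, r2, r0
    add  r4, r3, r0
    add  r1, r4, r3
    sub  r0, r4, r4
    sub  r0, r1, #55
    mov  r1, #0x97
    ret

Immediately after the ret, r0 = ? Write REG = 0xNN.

prologue: push r0 -> mem[0xa3]=0xac, sp=0xa3
prologue: push r1 -> mem[0xa2]=0x0b, sp=0xa2
prologue: push r2 -> mem[0xa1]=0xd4, sp=0xa1
body[0] sub  r3, r1, r0 -> r3=0x5f
body[1] mov  r2, r0 -> r2=0xac
body[2] sub  r4, r2, r0 -> r4=0x00
body[3] add  r4, r3, r0 -> r4=0x0b
body[4] add  r1, r4, r3 -> r1=0x6a
body[5] sub  r0, r4, r4 -> r0=0x00
body[6] sub  r0, r1, #55 -> r0=0x33
body[7] mov  r1, #0x97 -> r1=0x97
epilogue: pop r2=0xd4, sp=0xa2
epilogue: pop r1=0x0b, sp=0xa3
epilogue: pop r0=0xac, sp=0xa4
r0 is callee-saved -> restored

REG = 0xac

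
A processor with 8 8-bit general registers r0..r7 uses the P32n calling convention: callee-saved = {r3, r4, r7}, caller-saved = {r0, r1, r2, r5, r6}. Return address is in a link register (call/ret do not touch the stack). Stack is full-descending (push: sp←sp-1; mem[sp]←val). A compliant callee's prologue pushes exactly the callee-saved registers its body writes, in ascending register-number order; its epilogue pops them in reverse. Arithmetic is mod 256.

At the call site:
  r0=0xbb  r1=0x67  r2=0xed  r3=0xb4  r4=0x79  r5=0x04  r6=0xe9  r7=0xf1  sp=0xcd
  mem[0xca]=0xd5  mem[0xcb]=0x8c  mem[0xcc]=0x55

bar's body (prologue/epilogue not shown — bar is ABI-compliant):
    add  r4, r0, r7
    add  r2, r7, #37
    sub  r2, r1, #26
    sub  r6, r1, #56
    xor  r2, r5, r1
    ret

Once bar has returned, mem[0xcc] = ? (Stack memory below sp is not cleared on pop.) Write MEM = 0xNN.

MEM = 0x79

prologue: push r4 -> mem[0xcc]=0x79, sp=0xcc
body[0] add  r4, r0, r7 -> r4=0xac
body[1] add  r2, r7, #37 -> r2=0x16
body[2] sub  r2, r1, #26 -> r2=0x4d
body[3] sub  r6, r1, #56 -> r6=0x2f
body[4] xor  r2, r5, r1 -> r2=0x63
epilogue: pop r4=0x79, sp=0xcd
prologue pushed ['r4'] at ['0xcc']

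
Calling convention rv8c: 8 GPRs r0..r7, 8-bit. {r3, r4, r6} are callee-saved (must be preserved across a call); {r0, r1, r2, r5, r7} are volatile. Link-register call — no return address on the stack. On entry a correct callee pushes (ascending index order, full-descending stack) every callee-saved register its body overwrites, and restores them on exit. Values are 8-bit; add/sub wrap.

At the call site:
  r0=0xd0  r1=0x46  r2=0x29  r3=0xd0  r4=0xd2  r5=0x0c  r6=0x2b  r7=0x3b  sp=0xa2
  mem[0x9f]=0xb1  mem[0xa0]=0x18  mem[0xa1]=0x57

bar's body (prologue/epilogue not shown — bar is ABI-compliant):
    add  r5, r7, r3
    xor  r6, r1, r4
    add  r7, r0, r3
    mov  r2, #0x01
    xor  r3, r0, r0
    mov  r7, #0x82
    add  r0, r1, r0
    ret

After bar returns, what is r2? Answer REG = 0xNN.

REG = 0x01

prologue: push r3 → mem[0xa1]=0xd0, sp=0xa1
prologue: push r6 → mem[0xa0]=0x2b, sp=0xa0
body[0] add  r5, r7, r3 → r5=0x0b
body[1] xor  r6, r1, r4 → r6=0x94
body[2] add  r7, r0, r3 → r7=0xa0
body[3] mov  r2, #0x01 → r2=0x01
body[4] xor  r3, r0, r0 → r3=0x00
body[5] mov  r7, #0x82 → r7=0x82
body[6] add  r0, r1, r0 → r0=0x16
epilogue: pop r6=0x2b, sp=0xa1
epilogue: pop r3=0xd0, sp=0xa2
r2 is caller-saved → body value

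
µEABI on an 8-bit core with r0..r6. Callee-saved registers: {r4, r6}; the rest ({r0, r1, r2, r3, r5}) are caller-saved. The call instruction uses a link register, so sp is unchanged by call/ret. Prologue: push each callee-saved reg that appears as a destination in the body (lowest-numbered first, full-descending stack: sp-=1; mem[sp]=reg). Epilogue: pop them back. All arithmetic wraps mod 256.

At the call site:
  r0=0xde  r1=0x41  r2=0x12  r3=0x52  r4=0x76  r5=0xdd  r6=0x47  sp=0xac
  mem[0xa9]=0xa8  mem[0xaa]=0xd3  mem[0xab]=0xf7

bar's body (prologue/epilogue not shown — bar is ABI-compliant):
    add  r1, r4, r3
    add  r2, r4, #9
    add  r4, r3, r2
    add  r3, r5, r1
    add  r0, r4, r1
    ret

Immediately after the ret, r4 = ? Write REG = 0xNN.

prologue: push r4 → mem[0xab]=0x76, sp=0xab
body[0] add  r1, r4, r3 → r1=0xc8
body[1] add  r2, r4, #9 → r2=0x7f
body[2] add  r4, r3, r2 → r4=0xd1
body[3] add  r3, r5, r1 → r3=0xa5
body[4] add  r0, r4, r1 → r0=0x99
epilogue: pop r4=0x76, sp=0xac
r4 is callee-saved → restored

REG = 0x76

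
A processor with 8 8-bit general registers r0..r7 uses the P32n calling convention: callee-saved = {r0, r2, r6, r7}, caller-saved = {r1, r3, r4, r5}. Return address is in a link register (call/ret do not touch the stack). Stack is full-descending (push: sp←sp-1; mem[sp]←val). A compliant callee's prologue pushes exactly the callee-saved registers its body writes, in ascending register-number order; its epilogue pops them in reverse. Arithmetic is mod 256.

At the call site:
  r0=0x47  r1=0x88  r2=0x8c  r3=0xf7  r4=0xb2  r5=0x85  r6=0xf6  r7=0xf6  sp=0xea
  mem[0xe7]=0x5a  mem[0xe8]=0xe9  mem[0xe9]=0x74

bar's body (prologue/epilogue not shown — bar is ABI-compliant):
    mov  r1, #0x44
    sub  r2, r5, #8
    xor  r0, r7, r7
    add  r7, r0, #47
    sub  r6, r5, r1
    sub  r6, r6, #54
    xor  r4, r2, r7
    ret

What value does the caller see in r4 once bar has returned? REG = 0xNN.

prologue: push r0 -> mem[0xe9]=0x47, sp=0xe9
prologue: push r2 -> mem[0xe8]=0x8c, sp=0xe8
prologue: push r6 -> mem[0xe7]=0xf6, sp=0xe7
prologue: push r7 -> mem[0xe6]=0xf6, sp=0xe6
body[0] mov  r1, #0x44 -> r1=0x44
body[1] sub  r2, r5, #8 -> r2=0x7d
body[2] xor  r0, r7, r7 -> r0=0x00
body[3] add  r7, r0, #47 -> r7=0x2f
body[4] sub  r6, r5, r1 -> r6=0x41
body[5] sub  r6, r6, #54 -> r6=0x0b
body[6] xor  r4, r2, r7 -> r4=0x52
epilogue: pop r7=0xf6, sp=0xe7
epilogue: pop r6=0xf6, sp=0xe8
epilogue: pop r2=0x8c, sp=0xe9
epilogue: pop r0=0x47, sp=0xea
r4 is caller-saved -> body value

REG = 0x52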